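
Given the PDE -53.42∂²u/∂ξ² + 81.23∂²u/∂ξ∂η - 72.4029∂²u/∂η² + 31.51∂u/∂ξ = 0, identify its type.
The second-order coefficients are A = -53.42, B = 81.23, C = -72.4029. Since B² - 4AC = -8872.738772 < 0, this is an elliptic PDE.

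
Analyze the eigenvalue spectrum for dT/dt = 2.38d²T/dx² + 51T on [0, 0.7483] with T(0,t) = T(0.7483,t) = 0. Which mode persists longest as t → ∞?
Eigenvalues: λₙ = 2.38n²π²/0.7483² - 51.
First three modes:
  n=1: λ₁ = 2.38π²/0.7483² - 51 ≈ -9.051
  n=2: λ₂ = 9.52π²/0.7483² - 51 ≈ 116.797
  n=3: λ₃ = 21.42π²/0.7483² - 51 ≈ 326.544
Since 2.38π²/0.7483² ≈ 41.949 < 51, λ₁ < 0.
The n=1 mode grows fastest (−λₙ is largest for n=1) → dominates.
Asymptotic: T ~ c₁ sin(πx/0.7483) e^{9.051t} (exponential growth at rate −λ₁ ≈ 9.051).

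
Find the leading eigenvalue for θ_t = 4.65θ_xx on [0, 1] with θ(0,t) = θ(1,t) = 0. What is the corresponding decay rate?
Eigenvalues: λₙ = 4.65n²π².
First three modes:
  n=1: λ₁ = 4.65π² ≈ 45.894
  n=2: λ₂ = 18.6π² ≈ 183.575 (4× faster decay)
  n=3: λ₃ = 41.85π² ≈ 413.043 (9× faster decay)
As t → ∞, higher modes decay exponentially faster. The n=1 mode dominates: θ ~ c₁ sin(πx) e^{-λ₁t}.
Decay rate: λ₁ = 4.65π² ≈ 45.894.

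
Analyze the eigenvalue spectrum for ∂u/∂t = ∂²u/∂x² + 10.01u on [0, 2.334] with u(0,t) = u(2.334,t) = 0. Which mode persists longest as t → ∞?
Eigenvalues: λₙ = n²π²/2.334² - 10.01.
First three modes:
  n=1: λ₁ = π²/2.334² - 10.01 ≈ -8.198
  n=2: λ₂ = 4π²/2.334² - 10.01 ≈ -2.763
  n=3: λ₃ = 9π²/2.334² - 10.01 ≈ 6.296
Since π²/2.334² ≈ 1.812 < 10.01, λ₁ < 0.
The n=1 mode grows fastest (−λₙ is largest for n=1) → dominates.
Asymptotic: u ~ c₁ sin(πx/2.334) e^{8.198t} (exponential growth at rate −λ₁ ≈ 8.198).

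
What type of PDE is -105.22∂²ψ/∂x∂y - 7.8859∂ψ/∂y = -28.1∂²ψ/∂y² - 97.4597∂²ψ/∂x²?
Rewriting in standard form: 97.4597∂²ψ/∂x² - 105.22∂²ψ/∂x∂y + 28.1∂²ψ/∂y² - 7.8859∂ψ/∂y = 0. With A = 97.4597, B = -105.22, C = 28.1, the discriminant is 116.77812. This is a hyperbolic PDE.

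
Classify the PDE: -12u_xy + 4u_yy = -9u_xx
Rewriting in standard form: 9u_xx - 12u_xy + 4u_yy = 0. A = 9, B = -12, C = 4. Discriminant B² - 4AC = 0. Since 0 = 0, parabolic.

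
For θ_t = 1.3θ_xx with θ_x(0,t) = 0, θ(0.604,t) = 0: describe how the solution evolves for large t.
θ → 0. Heat escapes through the Dirichlet boundary.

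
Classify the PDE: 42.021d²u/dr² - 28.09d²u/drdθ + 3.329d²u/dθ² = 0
A = 42.021, B = -28.09, C = 3.329. Discriminant B² - 4AC = 229.496464. Since 229.496464 > 0, hyperbolic.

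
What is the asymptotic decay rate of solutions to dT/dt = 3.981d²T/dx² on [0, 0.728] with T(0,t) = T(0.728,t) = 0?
Eigenvalues: λₙ = 3.981n²π²/0.728².
First three modes:
  n=1: λ₁ = 3.981π²/0.728² ≈ 74.136
  n=2: λ₂ = 15.924π²/0.728² ≈ 296.544 (4× faster decay)
  n=3: λ₃ = 35.829π²/0.728² ≈ 667.224 (9× faster decay)
As t → ∞, higher modes decay exponentially faster. The n=1 mode dominates: T ~ c₁ sin(πx/0.728) e^{-λ₁t}.
Decay rate: λ₁ = 3.981π²/0.728² ≈ 74.136.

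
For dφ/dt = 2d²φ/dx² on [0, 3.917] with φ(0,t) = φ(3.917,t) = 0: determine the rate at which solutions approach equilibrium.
Eigenvalues: λₙ = 2n²π²/3.917².
First three modes:
  n=1: λ₁ = 2π²/3.917² ≈ 1.287
  n=2: λ₂ = 8π²/3.917² ≈ 5.146 (4× faster decay)
  n=3: λ₃ = 18π²/3.917² ≈ 11.579 (9× faster decay)
As t → ∞, higher modes decay exponentially faster. The n=1 mode dominates: φ ~ c₁ sin(πx/3.917) e^{-λ₁t}.
Decay rate: λ₁ = 2π²/3.917² ≈ 1.287.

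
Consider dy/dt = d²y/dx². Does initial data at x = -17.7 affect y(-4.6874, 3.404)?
Yes, for any finite x. The heat equation has infinite propagation speed, so all initial data affects all points at any t > 0.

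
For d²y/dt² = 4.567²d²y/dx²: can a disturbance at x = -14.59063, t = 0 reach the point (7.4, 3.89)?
No. The domain of dependence is [-10.36563, 25.16563], and -14.59063 is outside this interval.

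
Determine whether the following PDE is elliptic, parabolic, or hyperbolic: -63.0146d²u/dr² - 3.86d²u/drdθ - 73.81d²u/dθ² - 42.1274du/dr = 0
Coefficients: A = -63.0146, B = -3.86, C = -73.81. B² - 4AC = -18589.530904, which is negative, so the equation is elliptic.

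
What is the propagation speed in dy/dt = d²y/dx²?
Infinite. The heat equation is parabolic, not hyperbolic, so disturbances propagate instantly.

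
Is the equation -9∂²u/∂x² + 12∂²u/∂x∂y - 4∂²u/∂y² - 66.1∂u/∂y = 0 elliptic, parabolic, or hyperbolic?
Computing B² - 4AC with A = -9, B = 12, C = -4: discriminant = 0 (zero). Answer: parabolic.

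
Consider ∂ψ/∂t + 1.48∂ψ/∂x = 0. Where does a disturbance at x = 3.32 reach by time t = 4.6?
At x = 10.128. The characteristic carries data from (3.32, 0) to (10.128, 4.6).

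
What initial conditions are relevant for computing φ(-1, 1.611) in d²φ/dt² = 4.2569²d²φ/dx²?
Domain of dependence: [-7.8578659, 5.8578659]. Signals travel at speed 4.2569, so data within |x - -1| ≤ 4.2569·1.611 = 6.8578659 can reach the point.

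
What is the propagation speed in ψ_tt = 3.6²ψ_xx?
Speed = 3.6. Information travels along characteristics x = x₀ ± 3.6t.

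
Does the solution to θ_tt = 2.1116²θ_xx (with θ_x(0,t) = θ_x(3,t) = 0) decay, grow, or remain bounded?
θ oscillates about a mean that drifts linearly in t (generically unbounded; no decay). There is no damping, so the nonconstant modes persist as standing waves (energy conserved, no decay). But with Neumann conditions at both ends the constant mode has eigenvalue 0: the spatial mean M(t) of θ satisfies M'' = 0, so M(t) = M(0) + M'(0)·t. Unless the initial velocity has zero mean (∫θ_t(x,0)dx = 0), the solution grows linearly in t (unbounded, though not exponentially); if it does have zero mean, the solution stays bounded and simply oscillates.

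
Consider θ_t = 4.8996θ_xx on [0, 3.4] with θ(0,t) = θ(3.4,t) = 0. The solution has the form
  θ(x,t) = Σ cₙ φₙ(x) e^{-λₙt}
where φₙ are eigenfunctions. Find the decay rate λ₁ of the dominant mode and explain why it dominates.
Eigenvalues: λₙ = 4.8996n²π²/3.4².
First three modes:
  n=1: λ₁ = 4.8996π²/3.4² ≈ 4.183
  n=2: λ₂ = 19.5984π²/3.4² ≈ 16.733 (4× faster decay)
  n=3: λ₃ = 44.0964π²/3.4² ≈ 37.648 (9× faster decay)
As t → ∞, higher modes decay exponentially faster. The n=1 mode dominates: θ ~ c₁ sin(πx/3.4) e^{-λ₁t}.
Decay rate: λ₁ = 4.8996π²/3.4² ≈ 4.183.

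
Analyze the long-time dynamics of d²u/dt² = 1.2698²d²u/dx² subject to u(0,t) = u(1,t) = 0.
Long-time behavior: u oscillates (no decay). Energy is conserved; the solution oscillates indefinitely as standing waves.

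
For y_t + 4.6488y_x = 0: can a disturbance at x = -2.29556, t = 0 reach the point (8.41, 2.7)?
No. Only data at x = -4.14176 affects (8.41, 2.7). Advection has one-way propagation along characteristics.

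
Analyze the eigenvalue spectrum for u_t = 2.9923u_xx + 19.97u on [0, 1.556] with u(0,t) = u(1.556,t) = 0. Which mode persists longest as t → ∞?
Eigenvalues: λₙ = 2.9923n²π²/1.556² - 19.97.
First three modes:
  n=1: λ₁ = 2.9923π²/1.556² - 19.97 ≈ -7.772
  n=2: λ₂ = 11.9692π²/1.556² - 19.97 ≈ 28.822
  n=3: λ₃ = 26.9307π²/1.556² - 19.97 ≈ 89.811
Since 2.9923π²/1.556² ≈ 12.198 < 19.97, λ₁ < 0.
The n=1 mode grows fastest (−λₙ is largest for n=1) → dominates.
Asymptotic: u ~ c₁ sin(πx/1.556) e^{7.772t} (exponential growth at rate −λ₁ ≈ 7.772).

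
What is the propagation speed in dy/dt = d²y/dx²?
Infinite. The heat equation is parabolic, not hyperbolic, so disturbances propagate instantly.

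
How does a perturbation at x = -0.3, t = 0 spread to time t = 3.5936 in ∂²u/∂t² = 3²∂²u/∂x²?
Domain of influence: [-11.0808, 10.4808]. Data at x = -0.3 spreads outward at speed 3.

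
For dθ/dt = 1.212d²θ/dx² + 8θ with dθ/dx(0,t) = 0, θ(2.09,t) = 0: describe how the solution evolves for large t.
θ grows unboundedly. Reaction dominates diffusion (r=8 > κπ²/(4L²)≈0.68); solution grows exponentially.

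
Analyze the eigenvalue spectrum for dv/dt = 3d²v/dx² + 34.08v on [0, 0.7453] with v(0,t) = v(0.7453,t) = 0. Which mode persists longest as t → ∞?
Eigenvalues: λₙ = 3n²π²/0.7453² - 34.08.
First three modes:
  n=1: λ₁ = 3π²/0.7453² - 34.08 ≈ 19.224
  n=2: λ₂ = 12π²/0.7453² - 34.08 ≈ 179.135
  n=3: λ₃ = 27π²/0.7453² - 34.08 ≈ 445.655
Since 3π²/0.7453² ≈ 53.304 > 34.08, all λₙ > 0.
The n=1 mode decays slowest → dominates as t → ∞.
Asymptotic: v ~ c₁ sin(πx/0.7453) e^{-λ₁t} with decay rate λ₁ ≈ 19.224.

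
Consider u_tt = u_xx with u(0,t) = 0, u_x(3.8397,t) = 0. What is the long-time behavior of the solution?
As t → ∞, u oscillates (no decay). Energy is conserved; the solution oscillates indefinitely as standing waves.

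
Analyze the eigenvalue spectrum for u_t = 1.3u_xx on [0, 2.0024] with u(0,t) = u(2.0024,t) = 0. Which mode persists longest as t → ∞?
Eigenvalues: λₙ = 1.3n²π²/2.0024².
First three modes:
  n=1: λ₁ = 1.3π²/2.0024² ≈ 3.2
  n=2: λ₂ = 5.2π²/2.0024² ≈ 12.8 (4× faster decay)
  n=3: λ₃ = 11.7π²/2.0024² ≈ 28.799 (9× faster decay)
As t → ∞, higher modes decay exponentially faster. The n=1 mode dominates: u ~ c₁ sin(πx/2.0024) e^{-λ₁t}.
Decay rate: λ₁ = 1.3π²/2.0024² ≈ 3.2.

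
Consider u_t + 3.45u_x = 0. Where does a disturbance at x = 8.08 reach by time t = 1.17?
At x = 12.1165. The characteristic carries data from (8.08, 0) to (12.1165, 1.17).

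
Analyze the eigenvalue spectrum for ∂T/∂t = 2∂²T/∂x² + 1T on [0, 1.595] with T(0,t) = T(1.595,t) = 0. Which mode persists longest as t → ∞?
Eigenvalues: λₙ = 2n²π²/1.595² - 1.
First three modes:
  n=1: λ₁ = 2π²/1.595² - 1 ≈ 6.759
  n=2: λ₂ = 8π²/1.595² - 1 ≈ 30.036
  n=3: λ₃ = 18π²/1.595² - 1 ≈ 68.831
Since 2π²/1.595² ≈ 7.759 > 1, all λₙ > 0.
The n=1 mode decays slowest → dominates as t → ∞.
Asymptotic: T ~ c₁ sin(πx/1.595) e^{-λ₁t} with decay rate λ₁ ≈ 6.759.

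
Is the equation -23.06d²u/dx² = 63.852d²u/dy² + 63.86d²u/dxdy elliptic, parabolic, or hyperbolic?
Rewriting in standard form: -23.06d²u/dx² - 63.86d²u/dxdy - 63.852d²u/dy² = 0. Computing B² - 4AC with A = -23.06, B = -63.86, C = -63.852: discriminant = -1811.60888 (negative). Answer: elliptic.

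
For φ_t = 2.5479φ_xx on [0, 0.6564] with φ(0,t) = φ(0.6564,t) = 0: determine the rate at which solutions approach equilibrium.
Eigenvalues: λₙ = 2.5479n²π²/0.6564².
First three modes:
  n=1: λ₁ = 2.5479π²/0.6564² ≈ 58.364
  n=2: λ₂ = 10.1916π²/0.6564² ≈ 233.456 (4× faster decay)
  n=3: λ₃ = 22.9311π²/0.6564² ≈ 525.276 (9× faster decay)
As t → ∞, higher modes decay exponentially faster. The n=1 mode dominates: φ ~ c₁ sin(πx/0.6564) e^{-λ₁t}.
Decay rate: λ₁ = 2.5479π²/0.6564² ≈ 58.364.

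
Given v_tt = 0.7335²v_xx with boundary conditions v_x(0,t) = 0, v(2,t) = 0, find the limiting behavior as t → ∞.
v oscillates (no decay). Energy is conserved; the solution oscillates indefinitely as standing waves.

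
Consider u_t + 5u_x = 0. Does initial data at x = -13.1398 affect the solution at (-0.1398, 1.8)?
No. Only data at x = -9.1398 affects (-0.1398, 1.8). Advection has one-way propagation along characteristics.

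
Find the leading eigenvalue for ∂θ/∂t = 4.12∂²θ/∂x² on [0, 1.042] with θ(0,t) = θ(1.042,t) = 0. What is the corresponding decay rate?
Eigenvalues: λₙ = 4.12n²π²/1.042².
First three modes:
  n=1: λ₁ = 4.12π²/1.042² ≈ 37.451
  n=2: λ₂ = 16.48π²/1.042² ≈ 149.803 (4× faster decay)
  n=3: λ₃ = 37.08π²/1.042² ≈ 337.058 (9× faster decay)
As t → ∞, higher modes decay exponentially faster. The n=1 mode dominates: θ ~ c₁ sin(πx/1.042) e^{-λ₁t}.
Decay rate: λ₁ = 4.12π²/1.042² ≈ 37.451.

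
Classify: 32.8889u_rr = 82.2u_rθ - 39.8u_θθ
Rewriting in standard form: 32.8889u_rr - 82.2u_rθ + 39.8u_θθ = 0. Hyperbolic (discriminant = 1520.92712).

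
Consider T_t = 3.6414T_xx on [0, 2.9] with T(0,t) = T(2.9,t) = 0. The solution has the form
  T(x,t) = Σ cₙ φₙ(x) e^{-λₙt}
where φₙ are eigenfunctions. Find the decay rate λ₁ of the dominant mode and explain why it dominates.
Eigenvalues: λₙ = 3.6414n²π²/2.9².
First three modes:
  n=1: λ₁ = 3.6414π²/2.9² ≈ 4.273
  n=2: λ₂ = 14.5656π²/2.9² ≈ 17.094 (4× faster decay)
  n=3: λ₃ = 32.7726π²/2.9² ≈ 38.46 (9× faster decay)
As t → ∞, higher modes decay exponentially faster. The n=1 mode dominates: T ~ c₁ sin(πx/2.9) e^{-λ₁t}.
Decay rate: λ₁ = 3.6414π²/2.9² ≈ 4.273.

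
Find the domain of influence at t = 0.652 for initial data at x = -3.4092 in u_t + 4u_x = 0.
At x = -0.8012. The characteristic carries data from (-3.4092, 0) to (-0.8012, 0.652).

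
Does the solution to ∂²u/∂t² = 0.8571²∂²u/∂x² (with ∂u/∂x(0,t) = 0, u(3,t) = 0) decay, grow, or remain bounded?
u oscillates (no decay). Energy is conserved; the solution oscillates indefinitely as standing waves.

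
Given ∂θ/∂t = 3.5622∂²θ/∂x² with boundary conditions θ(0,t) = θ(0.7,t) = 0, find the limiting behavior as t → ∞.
θ → 0. Heat diffuses out through both boundaries.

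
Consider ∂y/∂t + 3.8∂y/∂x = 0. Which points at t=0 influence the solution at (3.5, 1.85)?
A single point: x = -3.53. The characteristic through (3.5, 1.85) is x - 3.8t = const, so x = 3.5 - 3.8·1.85 = -3.53.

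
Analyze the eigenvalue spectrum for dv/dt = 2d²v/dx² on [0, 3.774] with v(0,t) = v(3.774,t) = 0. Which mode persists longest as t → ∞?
Eigenvalues: λₙ = 2n²π²/3.774².
First three modes:
  n=1: λ₁ = 2π²/3.774² ≈ 1.386
  n=2: λ₂ = 8π²/3.774² ≈ 5.544 (4× faster decay)
  n=3: λ₃ = 18π²/3.774² ≈ 12.473 (9× faster decay)
As t → ∞, higher modes decay exponentially faster. The n=1 mode dominates: v ~ c₁ sin(πx/3.774) e^{-λ₁t}.
Decay rate: λ₁ = 2π²/3.774² ≈ 1.386.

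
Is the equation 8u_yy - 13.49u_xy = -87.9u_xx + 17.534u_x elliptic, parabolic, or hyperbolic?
Rewriting in standard form: 87.9u_xx - 13.49u_xy + 8u_yy - 17.534u_x = 0. Computing B² - 4AC with A = 87.9, B = -13.49, C = 8: discriminant = -2630.8199 (negative). Answer: elliptic.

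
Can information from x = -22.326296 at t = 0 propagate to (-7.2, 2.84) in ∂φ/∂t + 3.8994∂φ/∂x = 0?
No. Only data at x = -18.274296 affects (-7.2, 2.84). Advection has one-way propagation along characteristics.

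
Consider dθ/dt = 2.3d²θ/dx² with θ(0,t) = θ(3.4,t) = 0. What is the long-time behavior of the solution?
As t → ∞, θ → 0. Heat diffuses out through both boundaries.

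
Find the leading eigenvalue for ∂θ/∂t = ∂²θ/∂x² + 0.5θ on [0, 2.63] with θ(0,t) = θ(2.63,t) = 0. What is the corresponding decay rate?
Eigenvalues: λₙ = n²π²/2.63² - 0.5.
First three modes:
  n=1: λ₁ = π²/2.63² - 0.5 ≈ 0.927
  n=2: λ₂ = 4π²/2.63² - 0.5 ≈ 5.208
  n=3: λ₃ = 9π²/2.63² - 0.5 ≈ 12.342
Since π²/2.63² ≈ 1.427 > 0.5, all λₙ > 0.
The n=1 mode decays slowest → dominates as t → ∞.
Asymptotic: θ ~ c₁ sin(πx/2.63) e^{-λ₁t} with decay rate λ₁ ≈ 0.927.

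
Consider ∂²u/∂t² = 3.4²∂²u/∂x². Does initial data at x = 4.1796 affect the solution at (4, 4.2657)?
Yes. The domain of dependence is [-10.50338, 18.50338], and 4.1796 ∈ [-10.50338, 18.50338].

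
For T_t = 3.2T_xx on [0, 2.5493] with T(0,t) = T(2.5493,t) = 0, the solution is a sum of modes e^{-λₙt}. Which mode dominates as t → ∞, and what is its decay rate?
Eigenvalues: λₙ = 3.2n²π²/2.5493².
First three modes:
  n=1: λ₁ = 3.2π²/2.5493² ≈ 4.86
  n=2: λ₂ = 12.8π²/2.5493² ≈ 19.439 (4× faster decay)
  n=3: λ₃ = 28.8π²/2.5493² ≈ 43.737 (9× faster decay)
As t → ∞, higher modes decay exponentially faster. The n=1 mode dominates: T ~ c₁ sin(πx/2.5493) e^{-λ₁t}.
Decay rate: λ₁ = 3.2π²/2.5493² ≈ 4.86.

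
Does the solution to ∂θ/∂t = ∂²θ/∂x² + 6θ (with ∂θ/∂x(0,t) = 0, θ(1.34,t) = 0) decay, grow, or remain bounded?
θ grows unboundedly. Reaction dominates diffusion (r=6 > κπ²/(4L²)≈1.37); solution grows exponentially.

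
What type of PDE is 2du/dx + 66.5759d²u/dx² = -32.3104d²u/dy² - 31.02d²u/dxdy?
Rewriting in standard form: 66.5759d²u/dx² + 31.02d²u/dxdy + 32.3104d²u/dy² + 2du/dx = 0. With A = 66.5759, B = 31.02, C = 32.3104, the discriminant is -7642.13543744. This is an elliptic PDE.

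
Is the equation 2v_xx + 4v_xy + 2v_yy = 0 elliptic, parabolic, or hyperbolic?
Computing B² - 4AC with A = 2, B = 4, C = 2: discriminant = 0 (zero). Answer: parabolic.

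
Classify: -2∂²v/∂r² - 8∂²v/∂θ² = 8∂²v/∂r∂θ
Rewriting in standard form: -2∂²v/∂r² - 8∂²v/∂r∂θ - 8∂²v/∂θ² = 0. Parabolic (discriminant = 0).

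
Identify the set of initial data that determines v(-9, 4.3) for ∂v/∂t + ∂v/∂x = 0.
A single point: x = -13.3. The characteristic through (-9, 4.3) is x - 1t = const, so x = -9 - 1·4.3 = -13.3.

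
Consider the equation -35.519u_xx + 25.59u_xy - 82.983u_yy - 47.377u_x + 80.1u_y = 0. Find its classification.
Elliptic. (A = -35.519, B = 25.59, C = -82.983 gives B² - 4AC = -11135.044608.)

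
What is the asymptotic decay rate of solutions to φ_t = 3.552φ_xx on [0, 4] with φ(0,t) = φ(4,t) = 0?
Eigenvalues: λₙ = 3.552n²π²/4².
First three modes:
  n=1: λ₁ = 3.552π²/4² ≈ 2.191
  n=2: λ₂ = 14.208π²/4² ≈ 8.764 (4× faster decay)
  n=3: λ₃ = 31.968π²/4² ≈ 19.719 (9× faster decay)
As t → ∞, higher modes decay exponentially faster. The n=1 mode dominates: φ ~ c₁ sin(πx/4) e^{-λ₁t}.
Decay rate: λ₁ = 3.552π²/4² ≈ 2.191.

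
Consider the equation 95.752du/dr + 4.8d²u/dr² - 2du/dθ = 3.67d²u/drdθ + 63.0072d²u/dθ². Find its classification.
Rewriting in standard form: 4.8d²u/dr² - 3.67d²u/drdθ - 63.0072d²u/dθ² + 95.752du/dr - 2du/dθ = 0. Hyperbolic. (A = 4.8, B = -3.67, C = -63.0072 gives B² - 4AC = 1223.20714.)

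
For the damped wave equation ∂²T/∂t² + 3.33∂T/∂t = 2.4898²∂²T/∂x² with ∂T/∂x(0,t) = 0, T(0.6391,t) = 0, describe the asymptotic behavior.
T → 0. Damping (γ=3.33) dissipates energy; oscillations decay exponentially.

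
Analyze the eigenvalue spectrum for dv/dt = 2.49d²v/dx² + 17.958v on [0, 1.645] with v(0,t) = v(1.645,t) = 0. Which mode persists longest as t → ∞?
Eigenvalues: λₙ = 2.49n²π²/1.645² - 17.958.
First three modes:
  n=1: λ₁ = 2.49π²/1.645² - 17.958 ≈ -8.876
  n=2: λ₂ = 9.96π²/1.645² - 17.958 ≈ 18.369
  n=3: λ₃ = 22.41π²/1.645² - 17.958 ≈ 63.777
Since 2.49π²/1.645² ≈ 9.082 < 17.958, λ₁ < 0.
The n=1 mode grows fastest (−λₙ is largest for n=1) → dominates.
Asymptotic: v ~ c₁ sin(πx/1.645) e^{8.876t} (exponential growth at rate −λ₁ ≈ 8.876).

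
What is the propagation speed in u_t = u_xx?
Infinite. The heat equation is parabolic, not hyperbolic, so disturbances propagate instantly.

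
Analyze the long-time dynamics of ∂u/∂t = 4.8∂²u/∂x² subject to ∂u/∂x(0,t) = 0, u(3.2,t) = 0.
Long-time behavior: u → 0. Heat escapes through the Dirichlet boundary.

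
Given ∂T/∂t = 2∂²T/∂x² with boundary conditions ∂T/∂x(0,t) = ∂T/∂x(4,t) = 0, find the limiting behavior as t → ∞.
T → constant (steady state). Heat is conserved (no flux at boundaries); solution approaches the spatial average.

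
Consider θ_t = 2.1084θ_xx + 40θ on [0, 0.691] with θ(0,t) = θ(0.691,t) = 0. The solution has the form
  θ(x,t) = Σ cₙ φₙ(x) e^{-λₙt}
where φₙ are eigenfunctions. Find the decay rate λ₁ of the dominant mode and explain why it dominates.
Eigenvalues: λₙ = 2.1084n²π²/0.691² - 40.
First three modes:
  n=1: λ₁ = 2.1084π²/0.691² - 40 ≈ 3.581
  n=2: λ₂ = 8.4336π²/0.691² - 40 ≈ 134.324
  n=3: λ₃ = 18.9756π²/0.691² - 40 ≈ 352.229
Since 2.1084π²/0.691² ≈ 43.581 > 40, all λₙ > 0.
The n=1 mode decays slowest → dominates as t → ∞.
Asymptotic: θ ~ c₁ sin(πx/0.691) e^{-λ₁t} with decay rate λ₁ ≈ 3.581.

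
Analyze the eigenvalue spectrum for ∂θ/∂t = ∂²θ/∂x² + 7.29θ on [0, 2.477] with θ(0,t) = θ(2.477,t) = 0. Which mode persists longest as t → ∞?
Eigenvalues: λₙ = n²π²/2.477² - 7.29.
First three modes:
  n=1: λ₁ = π²/2.477² - 7.29 ≈ -5.681
  n=2: λ₂ = 4π²/2.477² - 7.29 ≈ -0.856
  n=3: λ₃ = 9π²/2.477² - 7.29 ≈ 7.187
Since π²/2.477² ≈ 1.609 < 7.29, λ₁ < 0.
The n=1 mode grows fastest (−λₙ is largest for n=1) → dominates.
Asymptotic: θ ~ c₁ sin(πx/2.477) e^{5.681t} (exponential growth at rate −λ₁ ≈ 5.681).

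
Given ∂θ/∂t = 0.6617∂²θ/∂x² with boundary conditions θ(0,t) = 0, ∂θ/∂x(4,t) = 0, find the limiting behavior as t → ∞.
θ → 0. Heat escapes through the Dirichlet boundary.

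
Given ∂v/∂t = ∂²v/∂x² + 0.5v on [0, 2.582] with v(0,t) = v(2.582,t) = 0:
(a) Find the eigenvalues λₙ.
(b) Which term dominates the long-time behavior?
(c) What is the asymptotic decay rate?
Eigenvalues: λₙ = n²π²/2.582² - 0.5.
First three modes:
  n=1: λ₁ = π²/2.582² - 0.5 ≈ 0.98
  n=2: λ₂ = 4π²/2.582² - 0.5 ≈ 5.422
  n=3: λ₃ = 9π²/2.582² - 0.5 ≈ 12.824
Since π²/2.582² ≈ 1.48 > 0.5, all λₙ > 0.
The n=1 mode decays slowest → dominates as t → ∞.
Asymptotic: v ~ c₁ sin(πx/2.582) e^{-λ₁t} with decay rate λ₁ ≈ 0.98.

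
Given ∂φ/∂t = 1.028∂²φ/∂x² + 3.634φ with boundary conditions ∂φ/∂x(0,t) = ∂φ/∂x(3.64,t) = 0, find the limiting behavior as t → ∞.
φ grows unboundedly. With Neumann BCs the constant mode has diffusion eigenvalue 0, so any r > 0 makes it grow like e^(3.634t); solution grows exponentially.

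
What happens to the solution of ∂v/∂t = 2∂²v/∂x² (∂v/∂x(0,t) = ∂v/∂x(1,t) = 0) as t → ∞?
v → constant (steady state). Heat is conserved (no flux at boundaries); solution approaches the spatial average.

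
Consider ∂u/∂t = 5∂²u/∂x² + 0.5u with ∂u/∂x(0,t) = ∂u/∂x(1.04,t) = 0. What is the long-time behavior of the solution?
As t → ∞, u grows unboundedly. With Neumann BCs the constant mode has diffusion eigenvalue 0, so any r > 0 makes it grow like e^(0.5t); solution grows exponentially.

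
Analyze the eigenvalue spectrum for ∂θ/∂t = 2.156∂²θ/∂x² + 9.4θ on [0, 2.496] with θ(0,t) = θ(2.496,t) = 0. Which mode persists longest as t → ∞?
Eigenvalues: λₙ = 2.156n²π²/2.496² - 9.4.
First three modes:
  n=1: λ₁ = 2.156π²/2.496² - 9.4 ≈ -5.984
  n=2: λ₂ = 8.624π²/2.496² - 9.4 ≈ 4.262
  n=3: λ₃ = 19.404π²/2.496² - 9.4 ≈ 21.34
Since 2.156π²/2.496² ≈ 3.416 < 9.4, λ₁ < 0.
The n=1 mode grows fastest (−λₙ is largest for n=1) → dominates.
Asymptotic: θ ~ c₁ sin(πx/2.496) e^{5.984t} (exponential growth at rate −λ₁ ≈ 5.984).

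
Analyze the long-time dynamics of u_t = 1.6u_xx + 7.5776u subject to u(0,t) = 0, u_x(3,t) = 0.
Long-time behavior: u grows unboundedly. Reaction dominates diffusion (r=7.5776 > κπ²/(4L²)≈0.44); solution grows exponentially.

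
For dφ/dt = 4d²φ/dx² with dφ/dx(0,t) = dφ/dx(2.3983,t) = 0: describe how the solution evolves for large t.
φ → constant (steady state). Heat is conserved (no flux at boundaries); solution approaches the spatial average.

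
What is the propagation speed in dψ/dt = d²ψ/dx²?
Infinite. The heat equation is parabolic, not hyperbolic, so disturbances propagate instantly.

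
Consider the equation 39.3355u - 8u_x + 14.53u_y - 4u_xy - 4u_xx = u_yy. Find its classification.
Rewriting in standard form: -4u_xx - 4u_xy - u_yy - 8u_x + 14.53u_y + 39.3355u = 0. Parabolic. (A = -4, B = -4, C = -1 gives B² - 4AC = 0.)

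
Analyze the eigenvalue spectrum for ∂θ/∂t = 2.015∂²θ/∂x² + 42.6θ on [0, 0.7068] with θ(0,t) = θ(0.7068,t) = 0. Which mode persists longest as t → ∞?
Eigenvalues: λₙ = 2.015n²π²/0.7068² - 42.6.
First three modes:
  n=1: λ₁ = 2.015π²/0.7068² - 42.6 ≈ -2.791
  n=2: λ₂ = 8.06π²/0.7068² - 42.6 ≈ 116.636
  n=3: λ₃ = 18.135π²/0.7068² - 42.6 ≈ 315.681
Since 2.015π²/0.7068² ≈ 39.809 < 42.6, λ₁ < 0.
The n=1 mode grows fastest (−λₙ is largest for n=1) → dominates.
Asymptotic: θ ~ c₁ sin(πx/0.7068) e^{2.791t} (exponential growth at rate −λ₁ ≈ 2.791).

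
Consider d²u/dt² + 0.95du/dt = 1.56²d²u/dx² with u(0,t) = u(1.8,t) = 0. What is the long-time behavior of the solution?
As t → ∞, u → 0. Damping (γ=0.95) dissipates energy; oscillations decay exponentially.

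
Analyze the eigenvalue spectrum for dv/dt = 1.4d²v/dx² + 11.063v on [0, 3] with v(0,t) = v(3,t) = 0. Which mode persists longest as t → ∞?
Eigenvalues: λₙ = 1.4n²π²/3² - 11.063.
First three modes:
  n=1: λ₁ = 1.4π²/3² - 11.063 ≈ -9.528
  n=2: λ₂ = 5.6π²/3² - 11.063 ≈ -4.922
  n=3: λ₃ = 12.6π²/3² - 11.063 ≈ 2.754
Since 1.4π²/3² ≈ 1.535 < 11.063, λ₁ < 0.
The n=1 mode grows fastest (−λₙ is largest for n=1) → dominates.
Asymptotic: v ~ c₁ sin(πx/3) e^{9.528t} (exponential growth at rate −λ₁ ≈ 9.528).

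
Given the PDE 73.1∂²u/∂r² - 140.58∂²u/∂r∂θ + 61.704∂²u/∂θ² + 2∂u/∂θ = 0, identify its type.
The second-order coefficients are A = 73.1, B = -140.58, C = 61.704. Since B² - 4AC = 1720.4868 > 0, this is a hyperbolic PDE.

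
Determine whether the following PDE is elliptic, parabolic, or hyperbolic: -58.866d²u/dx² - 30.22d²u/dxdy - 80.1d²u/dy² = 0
Coefficients: A = -58.866, B = -30.22, C = -80.1. B² - 4AC = -17947.418, which is negative, so the equation is elliptic.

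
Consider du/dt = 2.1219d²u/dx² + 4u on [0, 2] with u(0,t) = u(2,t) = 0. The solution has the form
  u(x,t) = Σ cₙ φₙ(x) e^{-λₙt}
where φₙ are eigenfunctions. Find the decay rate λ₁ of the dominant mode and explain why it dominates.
Eigenvalues: λₙ = 2.1219n²π²/2² - 4.
First three modes:
  n=1: λ₁ = 2.1219π²/2² - 4 ≈ 1.236
  n=2: λ₂ = 8.4876π²/2² - 4 ≈ 16.942
  n=3: λ₃ = 19.0971π²/2² - 4 ≈ 43.12
Since 2.1219π²/2² ≈ 5.236 > 4, all λₙ > 0.
The n=1 mode decays slowest → dominates as t → ∞.
Asymptotic: u ~ c₁ sin(πx/2) e^{-λ₁t} with decay rate λ₁ ≈ 1.236.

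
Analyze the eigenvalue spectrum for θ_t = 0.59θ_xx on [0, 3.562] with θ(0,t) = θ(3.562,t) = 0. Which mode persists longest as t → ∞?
Eigenvalues: λₙ = 0.59n²π²/3.562².
First three modes:
  n=1: λ₁ = 0.59π²/3.562² ≈ 0.459
  n=2: λ₂ = 2.36π²/3.562² ≈ 1.836 (4× faster decay)
  n=3: λ₃ = 5.31π²/3.562² ≈ 4.131 (9× faster decay)
As t → ∞, higher modes decay exponentially faster. The n=1 mode dominates: θ ~ c₁ sin(πx/3.562) e^{-λ₁t}.
Decay rate: λ₁ = 0.59π²/3.562² ≈ 0.459.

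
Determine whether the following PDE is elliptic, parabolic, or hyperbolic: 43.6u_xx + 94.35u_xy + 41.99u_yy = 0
Coefficients: A = 43.6, B = 94.35, C = 41.99. B² - 4AC = 1578.8665, which is positive, so the equation is hyperbolic.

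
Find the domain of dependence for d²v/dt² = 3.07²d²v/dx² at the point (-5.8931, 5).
Domain of dependence: [-21.2431, 9.4569]. Signals travel at speed 3.07, so data within |x - -5.8931| ≤ 3.07·5 = 15.35 can reach the point.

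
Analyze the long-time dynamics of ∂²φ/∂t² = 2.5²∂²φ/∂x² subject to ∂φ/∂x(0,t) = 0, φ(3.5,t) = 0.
Long-time behavior: φ oscillates (no decay). Energy is conserved; the solution oscillates indefinitely as standing waves.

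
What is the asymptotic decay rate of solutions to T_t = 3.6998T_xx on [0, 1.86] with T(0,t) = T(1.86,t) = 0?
Eigenvalues: λₙ = 3.6998n²π²/1.86².
First three modes:
  n=1: λ₁ = 3.6998π²/1.86² ≈ 10.555
  n=2: λ₂ = 14.7992π²/1.86² ≈ 42.219 (4× faster decay)
  n=3: λ₃ = 33.2982π²/1.86² ≈ 94.994 (9× faster decay)
As t → ∞, higher modes decay exponentially faster. The n=1 mode dominates: T ~ c₁ sin(πx/1.86) e^{-λ₁t}.
Decay rate: λ₁ = 3.6998π²/1.86² ≈ 10.555.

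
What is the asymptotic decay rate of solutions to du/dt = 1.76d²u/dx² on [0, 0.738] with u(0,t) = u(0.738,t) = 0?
Eigenvalues: λₙ = 1.76n²π²/0.738².
First three modes:
  n=1: λ₁ = 1.76π²/0.738² ≈ 31.893
  n=2: λ₂ = 7.04π²/0.738² ≈ 127.573 (4× faster decay)
  n=3: λ₃ = 15.84π²/0.738² ≈ 287.04 (9× faster decay)
As t → ∞, higher modes decay exponentially faster. The n=1 mode dominates: u ~ c₁ sin(πx/0.738) e^{-λ₁t}.
Decay rate: λ₁ = 1.76π²/0.738² ≈ 31.893.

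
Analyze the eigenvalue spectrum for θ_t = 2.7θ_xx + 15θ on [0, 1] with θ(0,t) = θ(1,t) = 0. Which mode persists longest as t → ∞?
Eigenvalues: λₙ = 2.7n²π²/1² - 15.
First three modes:
  n=1: λ₁ = 2.7π² - 15 ≈ 11.648
  n=2: λ₂ = 10.8π² - 15 ≈ 91.592
  n=3: λ₃ = 24.3π² - 15 ≈ 224.831
Since 2.7π² ≈ 26.648 > 15, all λₙ > 0.
The n=1 mode decays slowest → dominates as t → ∞.
Asymptotic: θ ~ c₁ sin(πx/1) e^{-λ₁t} with decay rate λ₁ ≈ 11.648.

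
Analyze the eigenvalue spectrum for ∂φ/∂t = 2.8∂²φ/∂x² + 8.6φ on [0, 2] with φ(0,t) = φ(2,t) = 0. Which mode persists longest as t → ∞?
Eigenvalues: λₙ = 2.8n²π²/2² - 8.6.
First three modes:
  n=1: λ₁ = 2.8π²/2² - 8.6 ≈ -1.691
  n=2: λ₂ = 11.2π²/2² - 8.6 ≈ 19.035
  n=3: λ₃ = 25.2π²/2² - 8.6 ≈ 53.579
Since 2.8π²/2² ≈ 6.909 < 8.6, λ₁ < 0.
The n=1 mode grows fastest (−λₙ is largest for n=1) → dominates.
Asymptotic: φ ~ c₁ sin(πx/2) e^{1.691t} (exponential growth at rate −λ₁ ≈ 1.691).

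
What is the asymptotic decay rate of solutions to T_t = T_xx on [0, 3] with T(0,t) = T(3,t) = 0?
Eigenvalues: λₙ = n²π²/3².
First three modes:
  n=1: λ₁ = π²/3² ≈ 1.097
  n=2: λ₂ = 4π²/3² ≈ 4.386 (4× faster decay)
  n=3: λ₃ = 9π²/3² ≈ 9.87 (9× faster decay)
As t → ∞, higher modes decay exponentially faster. The n=1 mode dominates: T ~ c₁ sin(πx/3) e^{-λ₁t}.
Decay rate: λ₁ = π²/3² ≈ 1.097.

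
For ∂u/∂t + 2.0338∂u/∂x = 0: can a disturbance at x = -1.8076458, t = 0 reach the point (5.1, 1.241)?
No. Only data at x = 2.5760542 affects (5.1, 1.241). Advection has one-way propagation along characteristics.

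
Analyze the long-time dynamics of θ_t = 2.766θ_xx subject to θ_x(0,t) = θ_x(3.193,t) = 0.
Long-time behavior: θ → constant (steady state). Heat is conserved (no flux at boundaries); solution approaches the spatial average.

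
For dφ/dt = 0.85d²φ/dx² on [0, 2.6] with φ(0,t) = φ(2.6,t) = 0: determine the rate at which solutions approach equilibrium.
Eigenvalues: λₙ = 0.85n²π²/2.6².
First three modes:
  n=1: λ₁ = 0.85π²/2.6² ≈ 1.241
  n=2: λ₂ = 3.4π²/2.6² ≈ 4.964 (4× faster decay)
  n=3: λ₃ = 7.65π²/2.6² ≈ 11.169 (9× faster decay)
As t → ∞, higher modes decay exponentially faster. The n=1 mode dominates: φ ~ c₁ sin(πx/2.6) e^{-λ₁t}.
Decay rate: λ₁ = 0.85π²/2.6² ≈ 1.241.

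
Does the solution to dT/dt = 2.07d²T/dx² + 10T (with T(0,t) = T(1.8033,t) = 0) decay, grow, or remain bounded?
T grows unboundedly. Reaction dominates diffusion (r=10 > κπ²/L²≈6.28); solution grows exponentially.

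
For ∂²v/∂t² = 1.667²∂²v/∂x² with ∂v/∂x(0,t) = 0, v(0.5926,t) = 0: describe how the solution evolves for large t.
v oscillates (no decay). Energy is conserved; the solution oscillates indefinitely as standing waves.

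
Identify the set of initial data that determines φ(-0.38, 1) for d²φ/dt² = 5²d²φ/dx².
Domain of dependence: [-5.38, 4.62]. Signals travel at speed 5, so data within |x - -0.38| ≤ 5·1 = 5 can reach the point.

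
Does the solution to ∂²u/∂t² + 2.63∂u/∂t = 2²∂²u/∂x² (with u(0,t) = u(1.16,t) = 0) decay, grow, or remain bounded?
u → 0. Damping (γ=2.63) dissipates energy; oscillations decay exponentially.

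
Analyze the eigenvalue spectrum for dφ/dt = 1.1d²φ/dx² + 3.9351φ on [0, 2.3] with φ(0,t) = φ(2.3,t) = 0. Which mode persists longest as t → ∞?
Eigenvalues: λₙ = 1.1n²π²/2.3² - 3.9351.
First three modes:
  n=1: λ₁ = 1.1π²/2.3² - 3.9351 ≈ -1.883
  n=2: λ₂ = 4.4π²/2.3² - 3.9351 ≈ 4.274
  n=3: λ₃ = 9.9π²/2.3² - 3.9351 ≈ 14.535
Since 1.1π²/2.3² ≈ 2.052 < 3.9351, λ₁ < 0.
The n=1 mode grows fastest (−λₙ is largest for n=1) → dominates.
Asymptotic: φ ~ c₁ sin(πx/2.3) e^{1.883t} (exponential growth at rate −λ₁ ≈ 1.883).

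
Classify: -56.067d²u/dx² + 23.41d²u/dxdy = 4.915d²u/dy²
Rewriting in standard form: -56.067d²u/dx² + 23.41d²u/dxdy - 4.915d²u/dy² = 0. Elliptic (discriminant = -554.24912).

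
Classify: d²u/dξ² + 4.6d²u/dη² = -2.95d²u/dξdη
Rewriting in standard form: d²u/dξ² + 2.95d²u/dξdη + 4.6d²u/dη² = 0. Elliptic (discriminant = -9.6975).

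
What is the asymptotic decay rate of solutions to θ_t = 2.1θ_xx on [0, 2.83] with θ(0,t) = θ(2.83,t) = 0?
Eigenvalues: λₙ = 2.1n²π²/2.83².
First three modes:
  n=1: λ₁ = 2.1π²/2.83² ≈ 2.588
  n=2: λ₂ = 8.4π²/2.83² ≈ 10.352 (4× faster decay)
  n=3: λ₃ = 18.9π²/2.83² ≈ 23.291 (9× faster decay)
As t → ∞, higher modes decay exponentially faster. The n=1 mode dominates: θ ~ c₁ sin(πx/2.83) e^{-λ₁t}.
Decay rate: λ₁ = 2.1π²/2.83² ≈ 2.588.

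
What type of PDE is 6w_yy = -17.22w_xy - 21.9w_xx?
Rewriting in standard form: 21.9w_xx + 17.22w_xy + 6w_yy = 0. With A = 21.9, B = 17.22, C = 6, the discriminant is -229.0716. This is an elliptic PDE.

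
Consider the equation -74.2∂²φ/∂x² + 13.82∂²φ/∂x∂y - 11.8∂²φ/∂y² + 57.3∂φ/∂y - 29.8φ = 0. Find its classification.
Elliptic. (A = -74.2, B = 13.82, C = -11.8 gives B² - 4AC = -3311.2476.)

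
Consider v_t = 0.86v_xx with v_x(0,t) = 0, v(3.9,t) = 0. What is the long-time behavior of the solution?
As t → ∞, v → 0. Heat escapes through the Dirichlet boundary.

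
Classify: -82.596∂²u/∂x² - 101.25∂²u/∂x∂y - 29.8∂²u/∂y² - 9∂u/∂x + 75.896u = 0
Hyperbolic (discriminant = 406.1193).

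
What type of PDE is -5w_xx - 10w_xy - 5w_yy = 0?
With A = -5, B = -10, C = -5, the discriminant is 0. This is a parabolic PDE.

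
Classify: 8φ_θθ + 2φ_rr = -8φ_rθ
Rewriting in standard form: 2φ_rr + 8φ_rθ + 8φ_θθ = 0. Parabolic (discriminant = 0).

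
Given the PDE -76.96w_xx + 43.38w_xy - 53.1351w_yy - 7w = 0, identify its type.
The second-order coefficients are A = -76.96, B = 43.38, C = -53.1351. Since B² - 4AC = -14475.284784 < 0, this is an elliptic PDE.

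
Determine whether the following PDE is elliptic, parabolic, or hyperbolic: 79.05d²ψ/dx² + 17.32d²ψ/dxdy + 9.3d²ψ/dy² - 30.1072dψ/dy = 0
Coefficients: A = 79.05, B = 17.32, C = 9.3. B² - 4AC = -2640.6776, which is negative, so the equation is elliptic.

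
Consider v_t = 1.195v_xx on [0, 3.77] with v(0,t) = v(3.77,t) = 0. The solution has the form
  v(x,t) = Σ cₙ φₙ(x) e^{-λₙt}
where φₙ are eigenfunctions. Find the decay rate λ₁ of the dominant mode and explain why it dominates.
Eigenvalues: λₙ = 1.195n²π²/3.77².
First three modes:
  n=1: λ₁ = 1.195π²/3.77² ≈ 0.83
  n=2: λ₂ = 4.78π²/3.77² ≈ 3.319 (4× faster decay)
  n=3: λ₃ = 10.755π²/3.77² ≈ 7.468 (9× faster decay)
As t → ∞, higher modes decay exponentially faster. The n=1 mode dominates: v ~ c₁ sin(πx/3.77) e^{-λ₁t}.
Decay rate: λ₁ = 1.195π²/3.77² ≈ 0.83.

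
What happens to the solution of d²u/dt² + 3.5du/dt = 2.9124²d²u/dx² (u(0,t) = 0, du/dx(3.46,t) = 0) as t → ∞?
u → 0. Damping (γ=3.5) dissipates energy; oscillations decay exponentially.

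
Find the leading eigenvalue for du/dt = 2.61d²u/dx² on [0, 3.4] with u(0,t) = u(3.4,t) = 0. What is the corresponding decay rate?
Eigenvalues: λₙ = 2.61n²π²/3.4².
First three modes:
  n=1: λ₁ = 2.61π²/3.4² ≈ 2.228
  n=2: λ₂ = 10.44π²/3.4² ≈ 8.913 (4× faster decay)
  n=3: λ₃ = 23.49π²/3.4² ≈ 20.055 (9× faster decay)
As t → ∞, higher modes decay exponentially faster. The n=1 mode dominates: u ~ c₁ sin(πx/3.4) e^{-λ₁t}.
Decay rate: λ₁ = 2.61π²/3.4² ≈ 2.228.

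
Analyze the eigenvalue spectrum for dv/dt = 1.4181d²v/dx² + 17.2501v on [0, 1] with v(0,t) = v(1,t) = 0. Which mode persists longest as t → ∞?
Eigenvalues: λₙ = 1.4181n²π²/1² - 17.2501.
First three modes:
  n=1: λ₁ = 1.4181π² - 17.2501 ≈ -3.254
  n=2: λ₂ = 5.6724π² - 17.2501 ≈ 38.734
  n=3: λ₃ = 12.7629π² - 17.2501 ≈ 108.715
Since 1.4181π² ≈ 13.996 < 17.2501, λ₁ < 0.
The n=1 mode grows fastest (−λₙ is largest for n=1) → dominates.
Asymptotic: v ~ c₁ sin(πx/1) e^{3.254t} (exponential growth at rate −λ₁ ≈ 3.254).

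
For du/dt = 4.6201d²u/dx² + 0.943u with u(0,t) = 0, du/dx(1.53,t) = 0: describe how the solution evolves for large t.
u → 0. Diffusion dominates reaction (r=0.943 < κπ²/(4L²)≈4.87); solution decays.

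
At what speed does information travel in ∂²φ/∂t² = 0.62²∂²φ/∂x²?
Speed = 0.62. Information travels along characteristics x = x₀ ± 0.62t.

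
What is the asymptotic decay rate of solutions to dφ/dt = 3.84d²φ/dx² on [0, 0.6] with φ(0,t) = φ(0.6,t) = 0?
Eigenvalues: λₙ = 3.84n²π²/0.6².
First three modes:
  n=1: λ₁ = 3.84π²/0.6² ≈ 105.276
  n=2: λ₂ = 15.36π²/0.6² ≈ 421.103 (4× faster decay)
  n=3: λ₃ = 34.56π²/0.6² ≈ 947.482 (9× faster decay)
As t → ∞, higher modes decay exponentially faster. The n=1 mode dominates: φ ~ c₁ sin(πx/0.6) e^{-λ₁t}.
Decay rate: λ₁ = 3.84π²/0.6² ≈ 105.276.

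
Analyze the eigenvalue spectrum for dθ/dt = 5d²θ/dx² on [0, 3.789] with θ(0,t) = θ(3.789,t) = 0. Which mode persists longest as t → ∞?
Eigenvalues: λₙ = 5n²π²/3.789².
First three modes:
  n=1: λ₁ = 5π²/3.789² ≈ 3.437
  n=2: λ₂ = 20π²/3.789² ≈ 13.749 (4× faster decay)
  n=3: λ₃ = 45π²/3.789² ≈ 30.936 (9× faster decay)
As t → ∞, higher modes decay exponentially faster. The n=1 mode dominates: θ ~ c₁ sin(πx/3.789) e^{-λ₁t}.
Decay rate: λ₁ = 5π²/3.789² ≈ 3.437.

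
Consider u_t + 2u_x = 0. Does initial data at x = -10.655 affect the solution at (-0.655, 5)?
Yes. The characteristic through (-0.655, 5) passes through x = -10.655.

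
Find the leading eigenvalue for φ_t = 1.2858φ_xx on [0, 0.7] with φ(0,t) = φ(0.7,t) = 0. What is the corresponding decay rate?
Eigenvalues: λₙ = 1.2858n²π²/0.7².
First three modes:
  n=1: λ₁ = 1.2858π²/0.7² ≈ 25.899
  n=2: λ₂ = 5.1432π²/0.7² ≈ 103.595 (4× faster decay)
  n=3: λ₃ = 11.5722π²/0.7² ≈ 233.088 (9× faster decay)
As t → ∞, higher modes decay exponentially faster. The n=1 mode dominates: φ ~ c₁ sin(πx/0.7) e^{-λ₁t}.
Decay rate: λ₁ = 1.2858π²/0.7² ≈ 25.899.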